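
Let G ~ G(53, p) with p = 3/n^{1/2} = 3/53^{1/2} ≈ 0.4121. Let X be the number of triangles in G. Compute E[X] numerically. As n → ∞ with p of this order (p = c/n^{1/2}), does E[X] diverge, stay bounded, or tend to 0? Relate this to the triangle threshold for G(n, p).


Number of potential triangles: C(53, 3) = 23426.
Each occurs with probability p³ ≈ (0.4121)³ ≈ 6.997614e-02.
By linearity: E[X] = C(53, 3)·p³ ≈ 23426 · 6.997614e-02 ≈ 1639.2610.
Since α = 1/2 < 1, p = c/n^{1/2} ≫ 1/n is above the triangle threshold p ~ 1/n. Asymptotically E[X] ~ (c³/6)·n^{3(1−α)} = (3³/6)·n^{1.5} → ∞; triangles are abundant w.h.p.

E[X] ≈ 1639.2610; in regime p = Θ(1/n^{1/2}) E[X] diverges (above the triangle threshold p ~ 1/n).


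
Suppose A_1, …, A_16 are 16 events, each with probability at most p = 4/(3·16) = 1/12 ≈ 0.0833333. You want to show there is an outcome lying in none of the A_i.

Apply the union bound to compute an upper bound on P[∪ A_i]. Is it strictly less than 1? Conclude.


Union bound: P[∪_{i=1}^{16} A_i] ≤ Σ_i P[A_i] ≤ 16·p = 16·(1/12) = 4/3.
Numerically: 4/3 ≈ 1.3333333.
Is 4/3 < 1? NO.
Since the bound 4/3 is ≥ 1, the union bound is uninformative here; it does NOT by itself certify existence.

16·p = 4/3 ≈ 1.3333333; existence NOT certified by the union bound.


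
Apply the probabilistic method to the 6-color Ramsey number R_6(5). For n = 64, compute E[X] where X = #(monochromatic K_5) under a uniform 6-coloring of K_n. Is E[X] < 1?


E[X] = C(64, 5) · 6^{1 − 10} = 7624512 · 6^{−9} = 7624512/10077696.
As a reduced fraction: E[X] = 13237/17496 ≈ 0.757.
Is E[X] < 1? YES.
Since E[X] < 1, there exists a 6-coloring of K_{64} with no monochromatic K_5; hence R_6(5) > 64.

E[X] = 13237/17496 ≈ 0.757; E[X] < 1, so R_6(5) > 64.


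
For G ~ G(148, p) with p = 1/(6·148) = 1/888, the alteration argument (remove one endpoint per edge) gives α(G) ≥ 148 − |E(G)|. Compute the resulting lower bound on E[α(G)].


E[|E(G)|] = C(148, 2)·p = 10878 · (1/888) = 49/4.
E[α(G)] ≥ n − E[|E(G)|] = 148 − 49/4 = 543/4.
Numerically: ≈ 135.75000.
(This is only a lower bound; the true E[α(G)] may be larger.)

E[α(G)] ≥ 543/4 ≈ 135.75000.


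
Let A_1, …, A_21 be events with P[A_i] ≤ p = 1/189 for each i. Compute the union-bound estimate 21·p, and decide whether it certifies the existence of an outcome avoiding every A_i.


Union bound: P[∪_{i=1}^{21} A_i] ≤ Σ_i P[A_i] ≤ 21·p = 21·(1/189) = 1/9.
Numerically: 1/9 ≈ 0.111.
Is 1/9 < 1? YES.
Since P[∪ A_i] ≤ 1/9 < 1, the complement has P[∩ A_i^c] ≥ 1 − 1/9 = 8/9 > 0, so some outcome avoids every A_i.

21·p = 1/9 ≈ 0.111; existence CERTIFIED by the union bound.


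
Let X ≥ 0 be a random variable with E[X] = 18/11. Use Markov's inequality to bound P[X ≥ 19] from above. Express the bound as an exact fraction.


μ = E[X] = 18/11, a = 19.
Markov: P[X ≥ 19] ≤ μ/a = (18/11)/19 = 18/209.
Numerically: ≈ 0.0861.
(Since a = 19 > μ = 1.6364, the bound 18/209 is < 1 and informative.)

P[X ≥ 19] ≤ 18/209 ≈ 0.0861.


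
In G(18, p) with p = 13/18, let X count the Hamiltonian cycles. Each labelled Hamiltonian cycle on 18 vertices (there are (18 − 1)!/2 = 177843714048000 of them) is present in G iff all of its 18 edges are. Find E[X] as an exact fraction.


K_18 has (18 − 1)!/2 = 177843714048000 labelled Hamiltonian cycles.
For each such Hamiltonian cycle H, let X_H = 1 if all 18 edges of H are present in G. Then P[X_H = 1] = p^{18} = (13/18)^{18} = 112455406951957393129/39346408075296537575424.
By linearity of expectation: E[X] = Σ_H E[X_H] = 177843714048000 · p^{18} = 177843714048000 · 112455406951957393129/39346408075296537575424 = 1674446952588776589016668875/3294258113514384.
Numerically: E[X] ≈ 5.08293e+11.

E[X] = 177843714048000 · (13/18)^{18} = 1674446952588776589016668875/3294258113514384 ≈ 5.08293e+11.


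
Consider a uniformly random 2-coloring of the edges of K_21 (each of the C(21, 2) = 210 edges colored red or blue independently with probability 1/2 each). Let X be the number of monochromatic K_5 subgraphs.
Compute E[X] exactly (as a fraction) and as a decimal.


Let X = Σ_S X_S over the C(21, 5) = 20349 subsets S of size 5, where X_S = 1 if the K_5 on S is monochromatic.
For a fixed S, the K_5 on S has C(5, 2) = 10 edges. P[all 10 edges red] = (1/2)^10, and likewise for blue, so P[monochromatic] = 2·(1/2)^10 = 2^{1 − 10} = 1/512.
By linearity of expectation: E[X] = C(21, 5) · 2^{1 − 10} = 20349 · 1/512 = 20349/512.
Numerically: E[X] ≈ 39.744.

E[X] = C(21,5)·2^(1−C(5,2)) = 20349/512 ≈ 39.744.


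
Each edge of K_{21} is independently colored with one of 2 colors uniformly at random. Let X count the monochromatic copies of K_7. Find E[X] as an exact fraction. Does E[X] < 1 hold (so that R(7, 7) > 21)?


E[X] = C(21, 7) · 2^{1 − 21} = 116280 · 2^{−20} = 116280/1048576.
As a reduced fraction: E[X] = 14535/131072 ≈ 0.1109.
Is E[X] < 1? YES.
Since E[X] < 1, there exists a 2-coloring of K_{21} with no monochromatic K_7; hence R(7, 7) > 21.

E[X] = 14535/131072 ≈ 0.1109; E[X] < 1, so R(7, 7) > 21.


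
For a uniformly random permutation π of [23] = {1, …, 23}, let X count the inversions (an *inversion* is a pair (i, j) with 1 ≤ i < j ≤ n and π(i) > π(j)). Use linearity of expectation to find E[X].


Write X = Σ X_I over the C(23, 2) = 253 pairs i < j, with X_I the indicator of one inversion.
There are 253 indicators.
For each fixed pair i < j, the values π(i) and π(j) are two distinct elements of {1, …, 23} in uniformly random order; by symmetry P[π(i) > π(j)] = 1/2.
By linearity: E[X] = 253 · (1/2) = C(23, 2) · (1/2) = 253/2 = 253/2 ≈ 126.500.

E[X] = 253/2 = 126.500.


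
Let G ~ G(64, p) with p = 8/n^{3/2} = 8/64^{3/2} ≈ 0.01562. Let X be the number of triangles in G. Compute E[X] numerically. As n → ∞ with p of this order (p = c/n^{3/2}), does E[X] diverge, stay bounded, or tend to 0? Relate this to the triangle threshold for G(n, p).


Number of potential triangles: C(64, 3) = 41664.
Each occurs with probability p³ ≈ (0.01562)³ ≈ 3.814697e-06.
By linearity: E[X] = C(64, 3)·p³ ≈ 41664 · 3.814697e-06 ≈ 0.1589.
Since α = 3/2 > 1, p = c/n^{3/2} = o(1/n) is below the triangle threshold p ~ 1/n. Asymptotically E[X] ~ (c³/6)·n^{3(1−α)} = (8³/6)·n^{-1.5} → 0, so by Markov's inequality G has no triangles w.h.p.

E[X] ≈ 0.1589; in regime p = Θ(1/n^{3/2}) E[X] tends to 0 (below the triangle threshold p ~ 1/n).


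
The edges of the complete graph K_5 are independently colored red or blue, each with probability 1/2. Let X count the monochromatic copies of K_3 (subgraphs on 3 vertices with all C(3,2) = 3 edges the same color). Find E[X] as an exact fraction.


Let X = Σ_S X_S over the C(5, 3) = 10 subsets S of size 3, where X_S = 1 if the K_3 on S is monochromatic.
For a fixed S, the K_3 on S has C(3, 2) = 3 edges. P[all 3 edges red] = (1/2)^3, and likewise for blue, so P[monochromatic] = 2·(1/2)^3 = 2^{1 − 3} = 1/4.
By linearity of expectation: E[X] = C(5, 3) · 2^{1 − 3} = 10 · 1/4 = 5/2.
Numerically: E[X] ≈ 2.500000.

E[X] = C(5,3)·2^(1−C(3,2)) = 5/2 ≈ 2.500000.


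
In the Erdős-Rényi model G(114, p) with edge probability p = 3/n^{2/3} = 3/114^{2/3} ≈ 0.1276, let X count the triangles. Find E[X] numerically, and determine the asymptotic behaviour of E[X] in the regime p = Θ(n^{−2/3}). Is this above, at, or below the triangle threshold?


Number of potential triangles: C(114, 3) = 240464.
Each occurs with probability p³ ≈ (0.1276)³ ≈ 2.0775623e-03.
By linearity: E[X] = C(114, 3)·p³ ≈ 240464 · 2.0775623e-03 ≈ 499.57895.
Since α = 2/3 < 1, p = c/n^{2/3} ≫ 1/n is above the triangle threshold p ~ 1/n. Asymptotically E[X] ~ (c³/6)·n^{3(1−α)} = (3³/6)·n^{1} → ∞; triangles are abundant w.h.p.

E[X] ≈ 499.57895; in regime p = Θ(1/n^{2/3}) E[X] diverges (above the triangle threshold p ~ 1/n).


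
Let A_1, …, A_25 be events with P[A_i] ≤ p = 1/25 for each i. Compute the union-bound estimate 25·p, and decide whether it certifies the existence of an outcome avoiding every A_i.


Union bound: P[∪_{i=1}^{25} A_i] ≤ Σ_i P[A_i] ≤ 25·p = 25·(1/25) = 1.
Numerically: 1 ≈ 1.000000.
Is 1 < 1? NO.
Since the bound 1 is ≥ 1, the union bound is uninformative here; it does NOT by itself certify existence.

25·p = 1 ≈ 1.000000; existence NOT certified by the union bound.


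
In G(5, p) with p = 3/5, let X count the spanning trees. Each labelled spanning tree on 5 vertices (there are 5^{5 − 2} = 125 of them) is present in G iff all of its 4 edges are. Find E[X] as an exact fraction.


K_5 has 5^{5 − 2} = 125 labelled spanning trees.
For each such spanning tree H, let X_H = 1 if all 4 edges of H are present in G. Then P[X_H = 1] = p^{4} = (3/5)^{4} = 81/625.
By linearity: E[X] = Σ_H E[X_H] = 125 · p^{4} = 125 · 81/625 = 81/5.
Numerically: E[X] ≈ 16.2.

E[X] = 125 · (3/5)^{4} = 81/5 ≈ 16.2.


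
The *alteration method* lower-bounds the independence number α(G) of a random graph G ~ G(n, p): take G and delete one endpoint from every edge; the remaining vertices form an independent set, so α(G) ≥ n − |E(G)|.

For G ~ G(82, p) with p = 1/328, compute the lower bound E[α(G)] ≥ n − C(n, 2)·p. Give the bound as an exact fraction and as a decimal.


E[|E(G)|] = C(82, 2)·p = 3321 · (1/328) = 81/8.
E[α(G)] ≥ n − E[|E(G)|] = 82 − 81/8 = 575/8.
Numerically: ≈ 71.8750.
(This is only a lower bound; the true E[α(G)] may be larger.)

E[α(G)] ≥ 575/8 ≈ 71.8750.


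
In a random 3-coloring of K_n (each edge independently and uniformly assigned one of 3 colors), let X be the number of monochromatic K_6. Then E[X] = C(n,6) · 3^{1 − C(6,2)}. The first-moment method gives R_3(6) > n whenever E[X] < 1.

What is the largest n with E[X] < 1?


We need C(n, 6) · 3^{1 − 15} < 1, i.e. C(n, 6) < 3^{15 − 1} = 4782969.
Check values of n near the boundary:
  n = 35: C(35, 6) = 1623160; 1623160 < 4782969? YES
  n = 36: C(36, 6) = 1947792; 1947792 < 4782969? YES
  n = 37: C(37, 6) = 2324784; 2324784 < 4782969? YES
  n = 38: C(38, 6) = 2760681; 2760681 < 4782969? YES
  n = 39: C(39, 6) = 3262623; 3262623 < 4782969? YES
  n = 40: C(40, 6) = 3838380; 3838380 < 4782969? YES
  n = 41: C(41, 6) = 4496388; 4496388 < 4782969? YES
  n = 42: C(42, 6) = 5245786; 5245786 < 4782969? NO
The largest n with C(n, 6) < 4782969 is n = 41 (where E[X] = 1498796/1594323 ≈ 0.940083). Hence R_3(6) > 41, i.e. R_3(6) ≥ 42.

Largest n = 41; hence R_3(6) > 41.


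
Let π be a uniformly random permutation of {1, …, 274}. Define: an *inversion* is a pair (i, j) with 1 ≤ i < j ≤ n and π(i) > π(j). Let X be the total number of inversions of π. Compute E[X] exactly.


Write X = Σ X_I over the C(274, 2) = 37401 pairs i < j, with X_I the indicator of one inversion.
There are 37401 indicators.
For each fixed pair i < j, the values π(i) and π(j) are two distinct elements of {1, …, 274} in uniformly random order; by symmetry P[π(i) > π(j)] = 1/2.
By linearity: E[X] = 37401 · (1/2) = C(274, 2) · (1/2) = 37401/2 = 37401/2 ≈ 18700.50000.

E[X] = 37401/2 = 18700.50000.


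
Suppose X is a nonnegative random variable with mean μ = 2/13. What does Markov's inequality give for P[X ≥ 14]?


μ = E[X] = 2/13, a = 14.
Markov: P[X ≥ 14] ≤ μ/a = (2/13)/14 = 1/91.
Numerically: ≈ 0.0110.
(Since a = 14 > μ = 0.1538, the bound 1/91 is < 1 and informative.)

P[X ≥ 14] ≤ 1/91 ≈ 0.0110.


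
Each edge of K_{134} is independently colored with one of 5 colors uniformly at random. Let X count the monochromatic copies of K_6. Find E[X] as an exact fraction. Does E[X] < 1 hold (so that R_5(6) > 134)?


E[X] = C(134, 6) · 5^{1 − 15} = 7177979809 · 5^{−14} = 7177979809/6103515625.
As a reduced fraction: E[X] = 7177979809/6103515625 ≈ 1.17604.
Is E[X] < 1? NO.
Since E[X] ≥ 1, the first-moment bound is inconclusive at n = 134; it does NOT by itself certify R_5(6) > 134.

E[X] = 7177979809/6103515625 ≈ 1.17604; E[X] ≥ 1; first-moment method inconclusive here.


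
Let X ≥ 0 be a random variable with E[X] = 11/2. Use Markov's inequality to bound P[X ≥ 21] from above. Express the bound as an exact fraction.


μ = E[X] = 11/2, a = 21.
Markov: P[X ≥ 21] ≤ μ/a = (11/2)/21 = 11/42.
Numerically: ≈ 0.2619.
(Since a = 21 > μ = 5.5000, the bound 11/42 is < 1 and informative.)

P[X ≥ 21] ≤ 11/42 ≈ 0.2619.


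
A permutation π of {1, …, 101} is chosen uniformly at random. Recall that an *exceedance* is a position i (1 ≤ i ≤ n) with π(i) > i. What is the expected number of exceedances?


Write X = Σ_{i=1}^{101} X_i, where X_i = 1_{π(i) > i}.
For each fixed i, π(i) is uniform over {1, …, 101} (marginal of a uniform permutation), so P[π(i) > i] = (n − i)/n. Summing: Σ_{i=1}^{101} (n − i)/n = (0 + 1 + … + 100)/101 = 101(101 − 1)/(2·101) = (101 − 1)/2.
Hence E[X] = Σ_{i=1}^{101} (101 − i)/101 = 50 ≈ 50.00000.

E[X] = 50 = 50.00000.


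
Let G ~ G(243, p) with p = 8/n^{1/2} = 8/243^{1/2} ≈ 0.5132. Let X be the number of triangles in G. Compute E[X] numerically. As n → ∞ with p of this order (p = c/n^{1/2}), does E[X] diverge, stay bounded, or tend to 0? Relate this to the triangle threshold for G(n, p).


Number of potential triangles: C(243, 3) = 2362041.
Each occurs with probability p³ ≈ (0.5132)³ ≈ 1.35163849e-01.
By linearity: E[X] = C(243, 3)·p³ ≈ 2362041 · 1.35163849e-01 ≈ 319262.553123.
Since α = 1/2 < 1, p = c/n^{1/2} ≫ 1/n is above the triangle threshold p ~ 1/n. Asymptotically E[X] ~ (c³/6)·n^{3(1−α)} = (8³/6)·n^{1.5} → ∞; triangles are abundant w.h.p.

E[X] ≈ 319262.553123; in regime p = Θ(1/n^{1/2}) E[X] diverges (above the triangle threshold p ~ 1/n).


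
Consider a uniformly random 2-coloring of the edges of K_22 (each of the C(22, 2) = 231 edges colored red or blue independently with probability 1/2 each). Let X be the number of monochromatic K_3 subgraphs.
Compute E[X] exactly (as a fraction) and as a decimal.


Let X = Σ_S X_S over the C(22, 3) = 1540 subsets S of size 3, where X_S = 1 if the K_3 on S is monochromatic.
For a fixed S, the K_3 on S has C(3, 2) = 3 edges. P[all 3 edges red] = (1/2)^3, and likewise for blue, so P[monochromatic] = 2·(1/2)^3 = 2^{1 − 3} = 1/4.
Summing: E[X] = C(22, 3) · 2^{1 − 3} = 1540 · 1/4 = 385.
Numerically: E[X] ≈ 385.000.

E[X] = C(22,3)·2^(1−C(3,2)) = 385 ≈ 385.000.


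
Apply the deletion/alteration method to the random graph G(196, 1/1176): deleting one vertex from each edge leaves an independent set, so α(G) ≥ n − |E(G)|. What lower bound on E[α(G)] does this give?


E[|E(G)|] = C(196, 2)·p = 19110 · (1/1176) = 65/4.
E[α(G)] ≥ n − E[|E(G)|] = 196 − 65/4 = 719/4.
Numerically: ≈ 179.750.
(This is only a lower bound; the true E[α(G)] may be larger.)

E[α(G)] ≥ 719/4 ≈ 179.750.


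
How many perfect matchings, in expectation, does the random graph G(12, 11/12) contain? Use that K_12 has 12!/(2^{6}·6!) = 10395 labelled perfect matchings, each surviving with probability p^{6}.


K_12 has 12!/(2^{6}·6!) = 10395 labelled perfect matchings.
For each such perfect matching H, let X_H = 1 if all 6 edges of H are present in G. Then P[X_H = 1] = p^{6} = (11/12)^{6} = 1771561/2985984.
Summing the indicators: E[X] = Σ_H E[X_H] = 10395 · p^{6} = 10395 · 1771561/2985984 = 682050985/110592.
Numerically: E[X] ≈ 6167.

E[X] = 10395 · (11/12)^{6} = 682050985/110592 ≈ 6167.


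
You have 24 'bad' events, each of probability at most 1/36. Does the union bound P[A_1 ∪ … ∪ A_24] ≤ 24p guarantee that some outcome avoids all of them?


Union bound: P[∪_{i=1}^{24} A_i] ≤ Σ_i P[A_i] ≤ 24·p = 24·(1/36) = 2/3.
Numerically: 2/3 ≈ 0.667.
Is 2/3 < 1? YES.
Since P[∪ A_i] ≤ 2/3 < 1, the complement has P[∩ A_i^c] ≥ 1 − 2/3 = 1/3 > 0, so some outcome avoids every A_i.

24·p = 2/3 ≈ 0.667; existence CERTIFIED by the union bound.


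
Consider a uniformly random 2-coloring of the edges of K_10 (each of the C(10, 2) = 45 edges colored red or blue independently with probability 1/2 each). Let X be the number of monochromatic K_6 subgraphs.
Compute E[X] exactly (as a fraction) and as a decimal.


Let X = Σ_S X_S over the C(10, 6) = 210 subsets S of size 6, where X_S = 1 if the K_6 on S is monochromatic.
For a fixed S, the K_6 on S has C(6, 2) = 15 edges. P[all 15 edges red] = (1/2)^15, and likewise for blue, so P[monochromatic] = 2·(1/2)^15 = 2^{1 − 15} = 1/16384.
By linearity: E[X] = C(10, 6) · 2^{1 − 15} = 210 · 1/16384 = 105/8192.
Numerically: E[X] ≈ 0.013.

E[X] = C(10,6)·2^(1−C(6,2)) = 105/8192 ≈ 0.013.


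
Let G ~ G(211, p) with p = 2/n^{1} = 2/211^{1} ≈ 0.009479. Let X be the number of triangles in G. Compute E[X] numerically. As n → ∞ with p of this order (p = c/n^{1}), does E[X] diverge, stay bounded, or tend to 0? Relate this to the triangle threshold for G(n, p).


Number of potential triangles: C(211, 3) = 1543465.
Each occurs with probability p³ ≈ (0.009479)³ ≈ 8.516137e-07.
By linearity: E[X] = C(211, 3)·p³ ≈ 1543465 · 8.516137e-07 ≈ 1.3144.
Here α = 1, so p = 2/n is exactly at the triangle threshold p ~ 1/n. Asymptotically E[X] → c³/6 = 2³/6 = 4/3 ≈ 1.3333, a bounded constant. In this regime the triangle count is asymptotically Poisson(c³/6).

E[X] ≈ 1.3144; in regime p = Θ(1/n^{1}) E[X] stays bounded (at the triangle threshold p ~ 1/n).


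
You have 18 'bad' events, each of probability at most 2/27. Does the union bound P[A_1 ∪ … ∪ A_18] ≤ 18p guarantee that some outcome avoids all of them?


Union bound: P[∪_{i=1}^{18} A_i] ≤ Σ_i P[A_i] ≤ 18·p = 18·(2/27) = 4/3.
Numerically: 4/3 ≈ 1.33333.
Is 4/3 < 1? NO.
Since the bound 4/3 is ≥ 1, the union bound is uninformative here; it does NOT by itself certify existence.

18·p = 4/3 ≈ 1.33333; existence NOT certified by the union bound.


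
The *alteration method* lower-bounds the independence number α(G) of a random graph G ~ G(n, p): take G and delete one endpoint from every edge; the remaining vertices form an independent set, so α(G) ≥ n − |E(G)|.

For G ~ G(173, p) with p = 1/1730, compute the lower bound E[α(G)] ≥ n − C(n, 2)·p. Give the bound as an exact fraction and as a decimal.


E[|E(G)|] = C(173, 2)·p = 14878 · (1/1730) = 43/5.
E[α(G)] ≥ n − E[|E(G)|] = 173 − 43/5 = 822/5.
Numerically: ≈ 164.4000.
(This is only a lower bound; the true E[α(G)] may be larger.)

E[α(G)] ≥ 822/5 ≈ 164.4000.


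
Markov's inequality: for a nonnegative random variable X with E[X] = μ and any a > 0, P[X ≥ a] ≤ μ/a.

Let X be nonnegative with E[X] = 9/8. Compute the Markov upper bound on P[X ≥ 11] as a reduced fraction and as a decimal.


μ = E[X] = 9/8, a = 11.
Markov: P[X ≥ 11] ≤ μ/a = (9/8)/11 = 9/88.
Numerically: ≈ 0.1023.
(Since a = 11 > μ = 1.1250, the bound 9/88 is < 1 and informative.)

P[X ≥ 11] ≤ 9/88 ≈ 0.1023.


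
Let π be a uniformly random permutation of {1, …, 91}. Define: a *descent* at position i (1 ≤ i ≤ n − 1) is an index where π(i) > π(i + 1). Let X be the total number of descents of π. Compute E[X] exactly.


Write X = Σ X_I over i = 1, …, 90, with X_I the indicator of one descent.
There are 90 indicators.
For each fixed i, the pair (π(i), π(i+1)) is a uniformly random ordered pair of distinct values from {1, …, 91}; by symmetry P[π(i) > π(i+1)] = 1/2.
By linearity: E[X] = 90 · (1/2) = (91 − 1) · (1/2) = 45 ≈ 45.00000.

E[X] = 45 = 45.00000.


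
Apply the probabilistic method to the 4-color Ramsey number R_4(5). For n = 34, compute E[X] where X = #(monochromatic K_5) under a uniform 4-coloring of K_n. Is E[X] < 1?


E[X] = C(34, 5) · 4^{1 − 10} = 278256 · 4^{−9} = 278256/262144.
As a reduced fraction: E[X] = 17391/16384 ≈ 1.061.
Is E[X] < 1? NO.
Since E[X] ≥ 1, the first-moment bound is inconclusive at n = 34; it does NOT by itself certify R_4(5) > 34.

E[X] = 17391/16384 ≈ 1.061; E[X] ≥ 1; first-moment method inconclusive here.


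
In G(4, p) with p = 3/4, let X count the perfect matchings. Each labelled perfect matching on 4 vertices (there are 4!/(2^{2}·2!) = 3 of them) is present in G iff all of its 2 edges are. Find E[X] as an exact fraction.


K_4 has 4!/(2^{2}·2!) = 3 labelled perfect matchings.
For each such perfect matching H, let X_H = 1 if all 2 edges of H are present in G. Then P[X_H = 1] = p^{2} = (3/4)^{2} = 9/16.
Summing the indicators: E[X] = Σ_H E[X_H] = 3 · p^{2} = 3 · 9/16 = 27/16.
Numerically: E[X] ≈ 1.688.

E[X] = 3 · (3/4)^{2} = 27/16 ≈ 1.688.


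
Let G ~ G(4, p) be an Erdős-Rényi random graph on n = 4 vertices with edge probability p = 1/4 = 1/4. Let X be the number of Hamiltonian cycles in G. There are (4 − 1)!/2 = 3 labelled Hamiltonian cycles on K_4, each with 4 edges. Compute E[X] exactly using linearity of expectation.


K_4 has (4 − 1)!/2 = 3 labelled Hamiltonian cycles.
For each such Hamiltonian cycle H, let X_H = 1 if all 4 edges of H are present in G. Then P[X_H = 1] = p^{4} = (1/4)^{4} = 1/256.
By linearity of expectation: E[X] = Σ_H E[X_H] = 3 · p^{4} = 3 · 1/256 = 3/256.
Numerically: E[X] ≈ 0.011719.

E[X] = 3 · (1/4)^{4} = 3/256 ≈ 0.011719.


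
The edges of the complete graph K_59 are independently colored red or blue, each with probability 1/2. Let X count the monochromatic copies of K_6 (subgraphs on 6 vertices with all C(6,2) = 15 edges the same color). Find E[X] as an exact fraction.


Let X = Σ_S X_S over the C(59, 6) = 45057474 subsets S of size 6, where X_S = 1 if the K_6 on S is monochromatic.
For a fixed S, the K_6 on S has C(6, 2) = 15 edges. P[all 15 edges red] = (1/2)^15, and likewise for blue, so P[monochromatic] = 2·(1/2)^15 = 2^{1 − 15} = 1/16384.
By linearity of expectation: E[X] = C(59, 6) · 2^{1 − 15} = 45057474 · 1/16384 = 22528737/8192.
Numerically: E[X] ≈ 2750.0900.

E[X] = C(59,6)·2^(1−C(6,2)) = 22528737/8192 ≈ 2750.0900.


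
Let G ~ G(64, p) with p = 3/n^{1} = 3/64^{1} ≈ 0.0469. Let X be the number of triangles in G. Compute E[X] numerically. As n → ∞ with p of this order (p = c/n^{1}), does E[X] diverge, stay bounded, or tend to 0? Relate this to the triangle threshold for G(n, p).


Number of potential triangles: C(64, 3) = 41664.
Each occurs with probability p³ ≈ (0.0469)³ ≈ 1.02997e-04.
By linearity: E[X] = C(64, 3)·p³ ≈ 41664 · 1.02997e-04 ≈ 4.291.
Here α = 1, so p = 3/n is exactly at the triangle threshold p ~ 1/n. Asymptotically E[X] → c³/6 = 3³/6 = 9/2 ≈ 4.500, a bounded constant. In this regime the triangle count is asymptotically Poisson(c³/6).

E[X] ≈ 4.291; in regime p = Θ(1/n^{1}) E[X] stays bounded (at the triangle threshold p ~ 1/n).


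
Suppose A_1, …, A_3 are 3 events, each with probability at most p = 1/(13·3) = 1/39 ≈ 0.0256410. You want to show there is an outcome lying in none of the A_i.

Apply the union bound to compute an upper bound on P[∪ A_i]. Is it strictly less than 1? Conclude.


Union bound: P[∪_{i=1}^{3} A_i] ≤ Σ_i P[A_i] ≤ 3·p = 3·(1/39) = 1/13.
Numerically: 1/13 ≈ 0.0769231.
Is 1/13 < 1? YES.
Since P[∪ A_i] ≤ 1/13 < 1, the complement has P[∩ A_i^c] ≥ 1 − 1/13 = 12/13 > 0, so some outcome avoids every A_i.

3·p = 1/13 ≈ 0.0769231; existence CERTIFIED by the union bound.


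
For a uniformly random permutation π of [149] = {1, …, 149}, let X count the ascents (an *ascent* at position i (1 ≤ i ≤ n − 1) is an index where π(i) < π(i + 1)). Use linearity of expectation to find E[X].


Write X = Σ X_I over i = 1, …, 148, with X_I the indicator of one ascent.
There are 148 indicators.
For each fixed i, the pair (π(i), π(i+1)) is a uniformly random ordered pair of distinct values from {1, …, 149}; by symmetry P[π(i) < π(i+1)] = 1/2.
By linearity: E[X] = 148 · (1/2) = (149 − 1) · (1/2) = 74 ≈ 74.0000.

E[X] = 74 = 74.0000.


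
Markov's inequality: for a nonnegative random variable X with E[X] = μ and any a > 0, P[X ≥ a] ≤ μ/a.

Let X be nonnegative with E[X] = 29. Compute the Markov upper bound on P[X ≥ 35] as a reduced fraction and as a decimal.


μ = E[X] = 29, a = 35.
Markov: P[X ≥ 35] ≤ μ/a = (29)/35 = 29/35.
Numerically: ≈ 0.829.
(Since a = 35 > μ = 29.000, the bound 29/35 is < 1 and informative.)

P[X ≥ 35] ≤ 29/35 ≈ 0.829.


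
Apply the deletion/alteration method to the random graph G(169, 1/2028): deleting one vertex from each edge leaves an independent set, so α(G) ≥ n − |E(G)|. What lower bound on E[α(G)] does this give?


E[|E(G)|] = C(169, 2)·p = 14196 · (1/2028) = 7.
E[α(G)] ≥ n − E[|E(G)|] = 169 − 7 = 162.
Numerically: ≈ 162.0000.
(This is only a lower bound; the true E[α(G)] may be larger.)

E[α(G)] ≥ 162 ≈ 162.0000.


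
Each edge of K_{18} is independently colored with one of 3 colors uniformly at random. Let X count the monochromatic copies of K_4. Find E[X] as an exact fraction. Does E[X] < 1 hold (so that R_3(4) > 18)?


E[X] = C(18, 4) · 3^{1 − 6} = 3060 · 3^{−5} = 3060/243.
As a reduced fraction: E[X] = 340/27 ≈ 12.5926.
Is E[X] < 1? NO.
Since E[X] ≥ 1, the first-moment bound is inconclusive at n = 18; it does NOT by itself certify R_3(4) > 18.

E[X] = 340/27 ≈ 12.5926; E[X] ≥ 1; first-moment method inconclusive here.


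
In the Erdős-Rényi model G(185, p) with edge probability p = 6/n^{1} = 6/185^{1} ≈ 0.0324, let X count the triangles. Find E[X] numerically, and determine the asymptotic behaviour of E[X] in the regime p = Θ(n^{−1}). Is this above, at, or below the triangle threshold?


Number of potential triangles: C(185, 3) = 1038220.
Each occurs with probability p³ ≈ (0.0324)³ ≈ 3.41145e-05.
By linearity: E[X] = C(185, 3)·p³ ≈ 1038220 · 3.41145e-05 ≈ 35.418.
Here α = 1, so p = 6/n is exactly at the triangle threshold p ~ 1/n. Asymptotically E[X] → c³/6 = 6³/6 = 36 ≈ 36.000, a bounded constant. In this regime the triangle count is asymptotically Poisson(c³/6).

E[X] ≈ 35.418; in regime p = Θ(1/n^{1}) E[X] stays bounded (at the triangle threshold p ~ 1/n).


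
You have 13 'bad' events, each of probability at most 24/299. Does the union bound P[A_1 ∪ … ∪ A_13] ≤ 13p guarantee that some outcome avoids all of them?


Union bound: P[∪_{i=1}^{13} A_i] ≤ Σ_i P[A_i] ≤ 13·p = 13·(24/299) = 24/23.
Numerically: 24/23 ≈ 1.0435.
Is 24/23 < 1? NO.
Since the bound 24/23 is ≥ 1, the union bound is uninformative here; it does NOT by itself certify existence.

13·p = 24/23 ≈ 1.0435; existence NOT certified by the union bound.


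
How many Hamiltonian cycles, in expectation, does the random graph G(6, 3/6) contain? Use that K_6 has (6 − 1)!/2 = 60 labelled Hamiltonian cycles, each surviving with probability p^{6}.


K_6 has (6 − 1)!/2 = 60 labelled Hamiltonian cycles.
For each such Hamiltonian cycle H, let X_H = 1 if all 6 edges of H are present in G. Then P[X_H = 1] = p^{6} = (1/2)^{6} = 1/64.
By linearity of expectation: E[X] = Σ_H E[X_H] = 60 · p^{6} = 60 · 1/64 = 15/16.
Numerically: E[X] ≈ 0.9375.

E[X] = 60 · (1/2)^{6} = 15/16 ≈ 0.9375.


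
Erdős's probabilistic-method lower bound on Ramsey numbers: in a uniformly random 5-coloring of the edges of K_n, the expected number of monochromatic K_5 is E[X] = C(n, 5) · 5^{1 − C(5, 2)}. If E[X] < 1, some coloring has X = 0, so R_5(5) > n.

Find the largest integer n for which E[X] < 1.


We need C(n, 5) · 5^{1 − 10} < 1, i.e. C(n, 5) < 5^{10 − 1} = 1953125.
Check values of n near the boundary:
  n = 43: C(43, 5) = 962598; 962598 < 1953125? YES
  n = 44: C(44, 5) = 1086008; 1086008 < 1953125? YES
  n = 45: C(45, 5) = 1221759; 1221759 < 1953125? YES
  n = 46: C(46, 5) = 1370754; 1370754 < 1953125? YES
  n = 47: C(47, 5) = 1533939; 1533939 < 1953125? YES
  n = 48: C(48, 5) = 1712304; 1712304 < 1953125? YES
  n = 49: C(49, 5) = 1906884; 1906884 < 1953125? YES
  n = 50: C(50, 5) = 2118760; 2118760 < 1953125? NO
  n = 51: C(51, 5) = 2349060; 2349060 < 1953125? NO
  n = 52: C(52, 5) = 2598960; 2598960 < 1953125? NO
The largest n with C(n, 5) < 1953125 is n = 49 (where E[X] = 1906884/1953125 ≈ 0.976). Hence R_5(5) > 49, i.e. R_5(5) ≥ 50.

Largest n = 49; hence R_5(5) > 49.


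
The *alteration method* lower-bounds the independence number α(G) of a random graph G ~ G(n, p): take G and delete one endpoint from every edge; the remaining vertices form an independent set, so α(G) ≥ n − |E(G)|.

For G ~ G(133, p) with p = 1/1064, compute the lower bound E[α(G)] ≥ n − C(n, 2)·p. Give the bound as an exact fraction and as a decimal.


E[|E(G)|] = C(133, 2)·p = 8778 · (1/1064) = 33/4.
E[α(G)] ≥ n − E[|E(G)|] = 133 − 33/4 = 499/4.
Numerically: ≈ 124.75000.
(This is only a lower bound; the true E[α(G)] may be larger.)

E[α(G)] ≥ 499/4 ≈ 124.75000.


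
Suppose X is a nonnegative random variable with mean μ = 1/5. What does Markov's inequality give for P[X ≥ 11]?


μ = E[X] = 1/5, a = 11.
Markov: P[X ≥ 11] ≤ μ/a = (1/5)/11 = 1/55.
Numerically: ≈ 0.018182.
(Since a = 11 > μ = 0.200000, the bound 1/55 is < 1 and informative.)

P[X ≥ 11] ≤ 1/55 ≈ 0.018182.


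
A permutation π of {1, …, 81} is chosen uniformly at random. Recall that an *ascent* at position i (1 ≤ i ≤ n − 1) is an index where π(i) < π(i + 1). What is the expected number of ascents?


Write X = Σ X_I over i = 1, …, 80, with X_I the indicator of one ascent.
There are 80 indicators.
For each fixed i, the pair (π(i), π(i+1)) is a uniformly random ordered pair of distinct values from {1, …, 81}; by symmetry P[π(i) < π(i+1)] = 1/2.
By linearity: E[X] = 80 · (1/2) = (81 − 1) · (1/2) = 40 ≈ 40.000.

E[X] = 40 = 40.000.


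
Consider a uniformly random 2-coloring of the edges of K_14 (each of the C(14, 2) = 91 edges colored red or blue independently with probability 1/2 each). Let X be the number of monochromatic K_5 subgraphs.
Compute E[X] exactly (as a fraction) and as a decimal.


Let X = Σ_S X_S over the C(14, 5) = 2002 subsets S of size 5, where X_S = 1 if the K_5 on S is monochromatic.
For a fixed S, the K_5 on S has C(5, 2) = 10 edges. P[all 10 edges red] = (1/2)^10, and likewise for blue, so P[monochromatic] = 2·(1/2)^10 = 2^{1 − 10} = 1/512.
By linearity of expectation: E[X] = C(14, 5) · 2^{1 − 10} = 2002 · 1/512 = 1001/256.
Numerically: E[X] ≈ 3.910.

E[X] = C(14,5)·2^(1−C(5,2)) = 1001/256 ≈ 3.910.


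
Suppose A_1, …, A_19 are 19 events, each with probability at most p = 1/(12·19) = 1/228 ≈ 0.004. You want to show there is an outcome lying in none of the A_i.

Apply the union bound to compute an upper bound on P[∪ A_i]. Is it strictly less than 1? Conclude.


Union bound: P[∪_{i=1}^{19} A_i] ≤ Σ_i P[A_i] ≤ 19·p = 19·(1/228) = 1/12.
Numerically: 1/12 ≈ 0.083.
Is 1/12 < 1? YES.
Since P[∪ A_i] ≤ 1/12 < 1, the complement has P[∩ A_i^c] ≥ 1 − 1/12 = 11/12 > 0, so some outcome avoids every A_i.

19·p = 1/12 ≈ 0.083; existence CERTIFIED by the union bound.


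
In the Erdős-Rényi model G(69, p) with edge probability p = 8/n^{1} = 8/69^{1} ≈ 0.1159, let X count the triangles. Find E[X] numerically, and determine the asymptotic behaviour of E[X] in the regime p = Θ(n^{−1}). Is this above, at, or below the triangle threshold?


Number of potential triangles: C(69, 3) = 52394.
Each occurs with probability p³ ≈ (0.1159)³ ≈ 1.558557e-03.
By linearity: E[X] = C(69, 3)·p³ ≈ 52394 · 1.558557e-03 ≈ 81.6590.
Here α = 1, so p = 8/n is exactly at the triangle threshold p ~ 1/n. Asymptotically E[X] → c³/6 = 8³/6 = 256/3 ≈ 85.3333, a bounded constant. In this regime the triangle count is asymptotically Poisson(c³/6).

E[X] ≈ 81.6590; in regime p = Θ(1/n^{1}) E[X] stays bounded (at the triangle threshold p ~ 1/n).


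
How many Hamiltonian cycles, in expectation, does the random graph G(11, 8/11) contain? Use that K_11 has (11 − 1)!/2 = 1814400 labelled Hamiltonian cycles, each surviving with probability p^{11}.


K_11 has (11 − 1)!/2 = 1814400 labelled Hamiltonian cycles.
For each such Hamiltonian cycle H, let X_H = 1 if all 11 edges of H are present in G. Then P[X_H = 1] = p^{11} = (8/11)^{11} = 8589934592/285311670611.
By linearity: E[X] = Σ_H E[X_H] = 1814400 · p^{11} = 1814400 · 8589934592/285311670611 = 15585577323724800/285311670611.
Numerically: E[X] ≈ 54626.

E[X] = 1814400 · (8/11)^{11} = 15585577323724800/285311670611 ≈ 54626.


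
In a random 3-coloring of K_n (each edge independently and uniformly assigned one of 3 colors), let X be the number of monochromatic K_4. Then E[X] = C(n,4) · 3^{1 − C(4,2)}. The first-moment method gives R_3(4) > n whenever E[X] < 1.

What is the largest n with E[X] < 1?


We need C(n, 4) · 3^{1 − 6} < 1, i.e. C(n, 4) < 3^{6 − 1} = 243.
Check values of n near the boundary:
  n = 5: C(5, 4) = 5; 5 < 243? YES
  n = 6: C(6, 4) = 15; 15 < 243? YES
  n = 7: C(7, 4) = 35; 35 < 243? YES
  n = 8: C(8, 4) = 70; 70 < 243? YES
  n = 9: C(9, 4) = 126; 126 < 243? YES
  n = 10: C(10, 4) = 210; 210 < 243? YES
  n = 11: C(11, 4) = 330; 330 < 243? NO
The largest n with C(n, 4) < 243 is n = 10 (where E[X] = 70/81 ≈ 0.86420). Hence R_3(4) > 10, i.e. R_3(4) ≥ 11.

Largest n = 10; hence R_3(4) > 10.


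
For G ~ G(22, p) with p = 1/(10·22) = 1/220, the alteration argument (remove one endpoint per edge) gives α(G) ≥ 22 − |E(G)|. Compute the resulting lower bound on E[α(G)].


E[|E(G)|] = C(22, 2)·p = 231 · (1/220) = 21/20.
E[α(G)] ≥ n − E[|E(G)|] = 22 − 21/20 = 419/20.
Numerically: ≈ 20.95000.
(This is only a lower bound; the true E[α(G)] may be larger.)

E[α(G)] ≥ 419/20 ≈ 20.95000.


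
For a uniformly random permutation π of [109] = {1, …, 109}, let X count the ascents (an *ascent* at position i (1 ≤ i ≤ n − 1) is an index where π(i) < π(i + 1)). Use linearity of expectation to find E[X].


Write X = Σ X_I over i = 1, …, 108, with X_I the indicator of one ascent.
There are 108 indicators.
For each fixed i, the pair (π(i), π(i+1)) is a uniformly random ordered pair of distinct values from {1, …, 109}; by symmetry P[π(i) < π(i+1)] = 1/2.
By linearity: E[X] = 108 · (1/2) = (109 − 1) · (1/2) = 54 ≈ 54.0000.

E[X] = 54 = 54.0000.


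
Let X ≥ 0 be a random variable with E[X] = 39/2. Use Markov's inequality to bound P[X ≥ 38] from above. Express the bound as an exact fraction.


μ = E[X] = 39/2, a = 38.
Markov: P[X ≥ 38] ≤ μ/a = (39/2)/38 = 39/76.
Numerically: ≈ 0.513158.
(Since a = 38 > μ = 19.500000, the bound 39/76 is < 1 and informative.)

P[X ≥ 38] ≤ 39/76 ≈ 0.513158.


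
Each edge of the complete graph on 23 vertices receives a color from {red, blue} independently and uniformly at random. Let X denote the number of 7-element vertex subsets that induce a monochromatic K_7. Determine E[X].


Let X = Σ_S X_S over the C(23, 7) = 245157 subsets S of size 7, where X_S = 1 if the K_7 on S is monochromatic.
For a fixed S, the K_7 on S has C(7, 2) = 21 edges. P[all 21 edges red] = (1/2)^21, and likewise for blue, so P[monochromatic] = 2·(1/2)^21 = 2^{1 − 21} = 1/1048576.
By linearity of expectation: E[X] = C(23, 7) · 2^{1 − 21} = 245157 · 1/1048576 = 245157/1048576.
Numerically: E[X] ≈ 0.233800.

E[X] = C(23,7)·2^(1−C(7,2)) = 245157/1048576 ≈ 0.233800.


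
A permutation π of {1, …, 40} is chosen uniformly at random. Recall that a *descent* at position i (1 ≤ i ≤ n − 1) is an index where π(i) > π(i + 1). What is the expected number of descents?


Write X = Σ X_I over i = 1, …, 39, with X_I the indicator of one descent.
There are 39 indicators.
For each fixed i, the pair (π(i), π(i+1)) is a uniformly random ordered pair of distinct values from {1, …, 40}; by symmetry P[π(i) > π(i+1)] = 1/2.
By linearity: E[X] = 39 · (1/2) = (40 − 1) · (1/2) = 39/2 ≈ 19.500000.

E[X] = 39/2 = 19.500000.


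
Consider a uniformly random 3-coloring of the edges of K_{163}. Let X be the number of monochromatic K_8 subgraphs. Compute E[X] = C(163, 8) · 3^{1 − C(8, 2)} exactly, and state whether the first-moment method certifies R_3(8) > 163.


E[X] = C(163, 8) · 3^{1 − 28} = 10380216608892 · 3^{−27} = 10380216608892/7625597484987.
As a reduced fraction: E[X] = 128150822332/94143178827 ≈ 1.361.
Is E[X] < 1? NO.
Since E[X] ≥ 1, the first-moment bound is inconclusive at n = 163; it does NOT by itself certify R_3(8) > 163.

E[X] = 128150822332/94143178827 ≈ 1.361; E[X] ≥ 1; first-moment method inconclusive here.


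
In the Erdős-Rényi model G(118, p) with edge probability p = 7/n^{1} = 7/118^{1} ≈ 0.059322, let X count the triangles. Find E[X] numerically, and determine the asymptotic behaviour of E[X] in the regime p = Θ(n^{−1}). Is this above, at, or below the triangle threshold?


Number of potential triangles: C(118, 3) = 266916.
Each occurs with probability p³ ≈ (0.059322)³ ≈ 2.0876039e-04.
By linearity: E[X] = C(118, 3)·p³ ≈ 266916 · 2.0876039e-04 ≈ 55.72149.
Here α = 1, so p = 7/n is exactly at the triangle threshold p ~ 1/n. Asymptotically E[X] → c³/6 = 7³/6 = 343/6 ≈ 57.16667, a bounded constant. In this regime the triangle count is asymptotically Poisson(c³/6).

E[X] ≈ 55.72149; in regime p = Θ(1/n^{1}) E[X] stays bounded (at the triangle threshold p ~ 1/n).


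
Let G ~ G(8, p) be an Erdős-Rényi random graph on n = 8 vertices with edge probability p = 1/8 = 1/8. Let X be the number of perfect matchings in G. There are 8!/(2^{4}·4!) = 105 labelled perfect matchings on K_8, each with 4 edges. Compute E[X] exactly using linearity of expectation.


K_8 has 8!/(2^{4}·4!) = 105 labelled perfect matchings.
For each such perfect matching H, let X_H = 1 if all 4 edges of H are present in G. Then P[X_H = 1] = p^{4} = (1/8)^{4} = 1/4096.
By linearity: E[X] = Σ_H E[X_H] = 105 · p^{4} = 105 · 1/4096 = 105/4096.
Numerically: E[X] ≈ 0.02563.

E[X] = 105 · (1/8)^{4} = 105/4096 ≈ 0.02563.


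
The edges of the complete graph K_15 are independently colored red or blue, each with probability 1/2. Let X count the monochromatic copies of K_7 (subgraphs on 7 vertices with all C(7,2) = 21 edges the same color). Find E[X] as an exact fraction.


Let X = Σ_S X_S over the C(15, 7) = 6435 subsets S of size 7, where X_S = 1 if the K_7 on S is monochromatic.
For a fixed S, the K_7 on S has C(7, 2) = 21 edges. P[all 21 edges red] = (1/2)^21, and likewise for blue, so P[monochromatic] = 2·(1/2)^21 = 2^{1 − 21} = 1/1048576.
By linearity: E[X] = C(15, 7) · 2^{1 − 21} = 6435 · 1/1048576 = 6435/1048576.
Numerically: E[X] ≈ 0.0061.

E[X] = C(15,7)·2^(1−C(7,2)) = 6435/1048576 ≈ 0.0061.


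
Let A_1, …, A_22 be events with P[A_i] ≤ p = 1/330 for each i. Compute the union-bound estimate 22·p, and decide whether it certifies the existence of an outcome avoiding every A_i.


Union bound: P[∪_{i=1}^{22} A_i] ≤ Σ_i P[A_i] ≤ 22·p = 22·(1/330) = 1/15.
Numerically: 1/15 ≈ 0.06667.
Is 1/15 < 1? YES.
Since P[∪ A_i] ≤ 1/15 < 1, the complement has P[∩ A_i^c] ≥ 1 − 1/15 = 14/15 > 0, so some outcome avoids every A_i.

22·p = 1/15 ≈ 0.06667; existence CERTIFIED by the union bound.


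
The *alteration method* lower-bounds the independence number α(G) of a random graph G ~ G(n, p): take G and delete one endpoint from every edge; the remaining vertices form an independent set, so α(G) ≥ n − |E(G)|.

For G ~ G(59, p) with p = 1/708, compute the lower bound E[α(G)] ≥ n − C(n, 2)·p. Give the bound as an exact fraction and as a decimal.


E[|E(G)|] = C(59, 2)·p = 1711 · (1/708) = 29/12.
E[α(G)] ≥ n − E[|E(G)|] = 59 − 29/12 = 679/12.
Numerically: ≈ 56.58333.
(This is only a lower bound; the true E[α(G)] may be larger.)

E[α(G)] ≥ 679/12 ≈ 56.58333.


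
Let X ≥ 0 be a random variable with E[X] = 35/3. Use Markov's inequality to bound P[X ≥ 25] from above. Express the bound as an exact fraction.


μ = E[X] = 35/3, a = 25.
Markov: P[X ≥ 25] ≤ μ/a = (35/3)/25 = 7/15.
Numerically: ≈ 0.466667.
(Since a = 25 > μ = 11.666667, the bound 7/15 is < 1 and informative.)

P[X ≥ 25] ≤ 7/15 ≈ 0.466667.
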